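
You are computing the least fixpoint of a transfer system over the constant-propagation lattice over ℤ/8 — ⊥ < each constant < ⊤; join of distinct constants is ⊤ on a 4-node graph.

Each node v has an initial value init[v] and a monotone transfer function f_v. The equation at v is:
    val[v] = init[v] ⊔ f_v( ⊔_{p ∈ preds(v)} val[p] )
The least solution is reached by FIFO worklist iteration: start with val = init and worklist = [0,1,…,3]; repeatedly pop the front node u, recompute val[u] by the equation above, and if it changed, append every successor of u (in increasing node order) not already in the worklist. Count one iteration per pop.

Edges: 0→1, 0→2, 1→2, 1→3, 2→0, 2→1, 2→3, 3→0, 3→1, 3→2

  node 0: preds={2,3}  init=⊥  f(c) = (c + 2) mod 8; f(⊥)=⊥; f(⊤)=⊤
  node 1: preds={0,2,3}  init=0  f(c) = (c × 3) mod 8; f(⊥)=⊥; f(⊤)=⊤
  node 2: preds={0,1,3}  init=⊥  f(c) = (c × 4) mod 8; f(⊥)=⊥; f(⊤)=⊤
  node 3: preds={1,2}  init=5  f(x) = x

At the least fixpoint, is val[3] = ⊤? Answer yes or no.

Worklist (7 pops):
  #1 pop 0: in=5 → 7 (was ⊥); enqueue []
  #2 pop 1: in=⊤ → ⊤ (was 0); enqueue []
  #3 pop 2: in=⊤ → ⊤ (was ⊥); enqueue [0,1]
  #4 pop 3: in=⊤ → ⊤ (was 5); enqueue [2]
  #5 pop 0: in=⊤ → ⊤ (was 7); enqueue []
  #6 pop 1: in=⊤ → ⊤ (no change)
  #7 pop 2: in=⊤ → ⊤ (no change)

Fixpoint:
  val[0] = ⊤
  val[1] = ⊤
  val[2] = ⊤
  val[3] = ⊤

yes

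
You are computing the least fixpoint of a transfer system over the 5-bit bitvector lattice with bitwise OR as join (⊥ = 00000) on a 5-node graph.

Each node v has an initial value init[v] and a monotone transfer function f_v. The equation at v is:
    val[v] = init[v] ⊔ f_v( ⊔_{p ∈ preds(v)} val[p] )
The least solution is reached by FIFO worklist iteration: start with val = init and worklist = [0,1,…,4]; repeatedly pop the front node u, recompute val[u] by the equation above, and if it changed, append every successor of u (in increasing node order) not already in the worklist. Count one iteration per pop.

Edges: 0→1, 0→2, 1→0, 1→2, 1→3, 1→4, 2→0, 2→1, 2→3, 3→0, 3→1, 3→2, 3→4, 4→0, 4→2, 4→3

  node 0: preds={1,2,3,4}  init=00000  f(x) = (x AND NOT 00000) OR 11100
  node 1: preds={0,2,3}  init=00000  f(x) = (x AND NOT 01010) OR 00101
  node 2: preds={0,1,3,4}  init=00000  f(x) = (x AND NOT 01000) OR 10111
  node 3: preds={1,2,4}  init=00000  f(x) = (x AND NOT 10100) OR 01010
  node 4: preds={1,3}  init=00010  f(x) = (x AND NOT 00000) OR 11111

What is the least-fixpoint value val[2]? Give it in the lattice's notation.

10111

Trace (9 dequeues):
  [1] u=0 | in 00010 | out 11110 | prev 00000 | push {}
  [2] u=1 | in 11110 | out 10101 | prev 00000 | push {0}
  [3] u=2 | in 11111 | out 10111 | prev 00000 | push {1}
  [4] u=3 | in 10111 | out 01011 | prev 00000 | push {2}
  [5] u=4 | in 11111 | out 11111 | prev 00010 | push {3}
  [6] u=0 | in 11111 | out 11111 | prev 11110 | push {}
  [7] u=1 | in 11111 | out 10101 | ==
  [8] u=2 | in 11111 | out 10111 | ==
  [9] u=3 | in 11111 | out 01011 | ==

Converged values:
  [0] 11111
  [1] 10101
  [2] 10111
  [3] 01011
  [4] 11111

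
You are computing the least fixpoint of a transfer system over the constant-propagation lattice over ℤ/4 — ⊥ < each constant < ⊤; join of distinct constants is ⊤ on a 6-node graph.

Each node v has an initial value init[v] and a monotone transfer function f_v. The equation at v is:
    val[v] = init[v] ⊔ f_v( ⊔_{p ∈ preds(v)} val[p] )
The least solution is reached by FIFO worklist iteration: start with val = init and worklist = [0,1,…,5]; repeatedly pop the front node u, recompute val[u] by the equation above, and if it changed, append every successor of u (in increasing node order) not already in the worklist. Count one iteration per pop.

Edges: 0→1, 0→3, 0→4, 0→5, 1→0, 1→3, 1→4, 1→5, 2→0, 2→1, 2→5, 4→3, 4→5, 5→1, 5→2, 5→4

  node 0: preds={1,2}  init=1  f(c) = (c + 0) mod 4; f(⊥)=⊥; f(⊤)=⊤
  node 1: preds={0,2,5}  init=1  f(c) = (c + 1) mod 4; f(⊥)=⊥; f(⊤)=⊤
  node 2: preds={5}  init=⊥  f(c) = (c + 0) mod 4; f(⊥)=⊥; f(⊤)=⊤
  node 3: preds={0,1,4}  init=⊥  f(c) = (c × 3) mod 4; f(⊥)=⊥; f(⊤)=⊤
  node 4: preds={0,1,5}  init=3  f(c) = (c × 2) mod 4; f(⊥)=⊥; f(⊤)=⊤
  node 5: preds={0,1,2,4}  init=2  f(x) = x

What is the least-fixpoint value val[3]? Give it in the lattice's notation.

Trace (14 dequeues):
  [1] u=0 | in 1 | out 1 | ==
  [2] u=1 | in ⊤ | out ⊤ | prev 1 | push {0}
  [3] u=2 | in 2 | out 2 | prev ⊥ | push {1}
  [4] u=3 | in ⊤ | out ⊤ | prev ⊥ | push {}
  [5] u=4 | in ⊤ | out ⊤ | prev 3 | push {3}
  [6] u=5 | in ⊤ | out ⊤ | prev 2 | push {2,4}
  [7] u=0 | in ⊤ | out ⊤ | prev 1 | push {5}
  [8] u=1 | in ⊤ | out ⊤ | ==
  [9] u=3 | in ⊤ | out ⊤ | ==
  [10] u=2 | in ⊤ | out ⊤ | prev 2 | push {0,1}
  [11] u=4 | in ⊤ | out ⊤ | ==
  [12] u=5 | in ⊤ | out ⊤ | ==
  [13] u=0 | in ⊤ | out ⊤ | ==
  [14] u=1 | in ⊤ | out ⊤ | ==

Converged values:
  [0] ⊤
  [1] ⊤
  [2] ⊤
  [3] ⊤
  [4] ⊤
  [5] ⊤

⊤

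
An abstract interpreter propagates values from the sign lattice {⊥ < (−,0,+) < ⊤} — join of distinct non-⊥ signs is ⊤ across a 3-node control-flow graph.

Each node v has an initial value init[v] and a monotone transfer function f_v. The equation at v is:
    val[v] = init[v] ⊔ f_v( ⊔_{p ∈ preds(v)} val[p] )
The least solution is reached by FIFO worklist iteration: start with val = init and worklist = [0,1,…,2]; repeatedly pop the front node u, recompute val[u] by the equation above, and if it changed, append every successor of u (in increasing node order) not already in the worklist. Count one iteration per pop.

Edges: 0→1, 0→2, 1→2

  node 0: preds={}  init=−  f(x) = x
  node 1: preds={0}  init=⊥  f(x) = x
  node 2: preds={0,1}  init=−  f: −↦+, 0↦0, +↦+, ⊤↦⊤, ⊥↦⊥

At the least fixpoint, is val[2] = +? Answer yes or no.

no

Worklist (3 pops):
  #1 pop 0: in=⊥ → − (no change)
  #2 pop 1: in=− → − (was ⊥); enqueue []
  #3 pop 2: in=− → ⊤ (was −); enqueue []

Fixpoint:
  val[0] = −
  val[1] = −
  val[2] = ⊤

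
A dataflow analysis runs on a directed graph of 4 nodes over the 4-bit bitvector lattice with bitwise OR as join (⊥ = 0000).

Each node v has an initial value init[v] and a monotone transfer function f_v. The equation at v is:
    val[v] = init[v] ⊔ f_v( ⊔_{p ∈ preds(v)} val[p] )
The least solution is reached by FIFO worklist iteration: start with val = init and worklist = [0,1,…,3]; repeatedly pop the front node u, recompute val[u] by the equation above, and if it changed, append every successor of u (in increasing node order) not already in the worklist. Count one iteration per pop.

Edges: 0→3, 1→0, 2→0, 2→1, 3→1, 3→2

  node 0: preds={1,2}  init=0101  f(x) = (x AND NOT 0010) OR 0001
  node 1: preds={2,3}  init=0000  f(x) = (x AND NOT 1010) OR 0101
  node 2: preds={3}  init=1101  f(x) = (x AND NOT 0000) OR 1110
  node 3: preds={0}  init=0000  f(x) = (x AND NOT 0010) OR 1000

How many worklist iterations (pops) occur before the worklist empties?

7

Iteration log — 7 steps:
  step 1. node 0  ⊔preds=1101  new=1101  old=0101  +wl: 
  step 2. node 1  ⊔preds=1101  new=0101  old=0000  +wl: 0
  step 3. node 2  ⊔preds=0000  new=1111  old=1101  +wl: 1
  step 4. node 3  ⊔preds=1101  new=1101  old=0000  +wl: 2
  step 5. node 0  ⊔preds=1111  new=1101  stable
  step 6. node 1  ⊔preds=1111  new=0101  stable
  step 7. node 2  ⊔preds=1101  new=1111  stable

Least fixpoint reached:
  node 0: 1101
  node 1: 0101
  node 2: 1111
  node 3: 1101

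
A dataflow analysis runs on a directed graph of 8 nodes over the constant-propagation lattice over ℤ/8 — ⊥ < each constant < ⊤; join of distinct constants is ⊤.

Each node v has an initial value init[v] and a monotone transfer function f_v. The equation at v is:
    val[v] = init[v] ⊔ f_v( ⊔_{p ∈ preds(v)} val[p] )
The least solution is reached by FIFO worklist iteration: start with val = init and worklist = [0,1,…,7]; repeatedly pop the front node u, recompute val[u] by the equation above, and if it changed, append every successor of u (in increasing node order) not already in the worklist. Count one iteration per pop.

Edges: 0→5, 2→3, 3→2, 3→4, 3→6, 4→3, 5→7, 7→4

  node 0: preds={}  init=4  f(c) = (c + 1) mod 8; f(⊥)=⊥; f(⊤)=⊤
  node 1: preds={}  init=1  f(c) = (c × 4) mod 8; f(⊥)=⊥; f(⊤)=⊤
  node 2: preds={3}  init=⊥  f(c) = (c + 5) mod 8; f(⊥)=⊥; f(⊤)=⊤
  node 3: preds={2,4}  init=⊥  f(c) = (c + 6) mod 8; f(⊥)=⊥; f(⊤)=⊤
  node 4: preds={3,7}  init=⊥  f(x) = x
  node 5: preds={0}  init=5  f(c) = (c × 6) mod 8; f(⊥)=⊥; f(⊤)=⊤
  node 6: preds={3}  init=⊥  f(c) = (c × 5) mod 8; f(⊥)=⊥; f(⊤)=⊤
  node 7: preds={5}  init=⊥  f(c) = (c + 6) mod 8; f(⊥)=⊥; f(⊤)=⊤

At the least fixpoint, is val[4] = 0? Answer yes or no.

Iteration log — 14 steps:
  step 1. node 0  ⊔preds=⊥  new=4  stable
  step 2. node 1  ⊔preds=⊥  new=1  stable
  step 3. node 2  ⊔preds=⊥  new=⊥  stable
  step 4. node 3  ⊔preds=⊥  new=⊥  stable
  step 5. node 4  ⊔preds=⊥  new=⊥  stable
  step 6. node 5  ⊔preds=4  new=⊤  old=5  +wl: 
  step 7. node 6  ⊔preds=⊥  new=⊥  stable
  step 8. node 7  ⊔preds=⊤  new=⊤  old=⊥  +wl: 4
  step 9. node 4  ⊔preds=⊤  new=⊤  old=⊥  +wl: 3
  step 10. node 3  ⊔preds=⊤  new=⊤  old=⊥  +wl: 2,4,6
  step 11. node 2  ⊔preds=⊤  new=⊤  old=⊥  +wl: 3
  step 12. node 4  ⊔preds=⊤  new=⊤  stable
  step 13. node 6  ⊔preds=⊤  new=⊤  old=⊥  +wl: 
  step 14. node 3  ⊔preds=⊤  new=⊤  stable

Least fixpoint reached:
  node 0: 4
  node 1: 1
  node 2: ⊤
  node 3: ⊤
  node 4: ⊤
  node 5: ⊤
  node 6: ⊤
  node 7: ⊤

no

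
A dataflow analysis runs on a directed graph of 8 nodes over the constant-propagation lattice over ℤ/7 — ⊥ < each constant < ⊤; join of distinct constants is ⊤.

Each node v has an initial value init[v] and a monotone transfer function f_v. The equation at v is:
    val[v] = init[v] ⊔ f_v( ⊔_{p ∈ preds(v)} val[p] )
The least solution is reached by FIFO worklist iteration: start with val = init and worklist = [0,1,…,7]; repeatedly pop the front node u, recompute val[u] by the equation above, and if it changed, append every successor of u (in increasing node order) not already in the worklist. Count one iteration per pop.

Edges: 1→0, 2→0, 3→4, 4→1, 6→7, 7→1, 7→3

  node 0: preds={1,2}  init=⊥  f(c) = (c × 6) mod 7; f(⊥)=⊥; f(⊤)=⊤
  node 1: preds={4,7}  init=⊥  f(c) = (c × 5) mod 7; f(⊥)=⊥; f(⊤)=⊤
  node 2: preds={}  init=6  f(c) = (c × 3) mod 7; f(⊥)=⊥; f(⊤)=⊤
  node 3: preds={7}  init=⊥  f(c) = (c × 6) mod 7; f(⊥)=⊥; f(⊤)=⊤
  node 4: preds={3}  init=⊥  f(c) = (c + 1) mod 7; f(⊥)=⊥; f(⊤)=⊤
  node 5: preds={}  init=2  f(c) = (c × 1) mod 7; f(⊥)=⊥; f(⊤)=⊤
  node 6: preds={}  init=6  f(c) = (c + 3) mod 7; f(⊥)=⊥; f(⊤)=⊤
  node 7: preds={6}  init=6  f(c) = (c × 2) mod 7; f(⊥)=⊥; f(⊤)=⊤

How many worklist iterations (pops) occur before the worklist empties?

Trace (14 dequeues):
  [1] u=0 | in 6 | out 1 | prev ⊥ | push {}
  [2] u=1 | in 6 | out 2 | prev ⊥ | push {0}
  [3] u=2 | in ⊥ | out 6 | ==
  [4] u=3 | in 6 | out 1 | prev ⊥ | push {}
  [5] u=4 | in 1 | out 2 | prev ⊥ | push {1}
  [6] u=5 | in ⊥ | out 2 | ==
  [7] u=6 | in ⊥ | out 6 | ==
  [8] u=7 | in 6 | out ⊤ | prev 6 | push {3}
  [9] u=0 | in ⊤ | out ⊤ | prev 1 | push {}
  [10] u=1 | in ⊤ | out ⊤ | prev 2 | push {0}
  [11] u=3 | in ⊤ | out ⊤ | prev 1 | push {4}
  [12] u=0 | in ⊤ | out ⊤ | ==
  [13] u=4 | in ⊤ | out ⊤ | prev 2 | push {1}
  [14] u=1 | in ⊤ | out ⊤ | ==

Converged values:
  [0] ⊤
  [1] ⊤
  [2] 6
  [3] ⊤
  [4] ⊤
  [5] 2
  [6] 6
  [7] ⊤

14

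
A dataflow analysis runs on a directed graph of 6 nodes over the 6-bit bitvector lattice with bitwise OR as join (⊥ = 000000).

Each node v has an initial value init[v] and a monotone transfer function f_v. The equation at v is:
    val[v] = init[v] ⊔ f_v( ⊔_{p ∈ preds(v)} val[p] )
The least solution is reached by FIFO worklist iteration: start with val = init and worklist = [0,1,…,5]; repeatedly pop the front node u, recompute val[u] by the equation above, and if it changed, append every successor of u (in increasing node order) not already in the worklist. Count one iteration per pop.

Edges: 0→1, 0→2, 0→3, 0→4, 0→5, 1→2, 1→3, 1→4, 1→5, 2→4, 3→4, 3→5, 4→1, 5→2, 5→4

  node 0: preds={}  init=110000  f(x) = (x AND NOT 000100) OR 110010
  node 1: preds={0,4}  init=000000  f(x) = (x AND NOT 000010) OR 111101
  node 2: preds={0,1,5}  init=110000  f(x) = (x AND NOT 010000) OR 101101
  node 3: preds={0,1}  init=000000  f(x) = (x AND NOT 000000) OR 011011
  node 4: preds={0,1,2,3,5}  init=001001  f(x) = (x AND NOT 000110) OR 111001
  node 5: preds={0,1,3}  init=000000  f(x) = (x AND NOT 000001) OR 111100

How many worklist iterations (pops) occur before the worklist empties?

9

Worklist (9 pops):
  #1 pop 0: in=000000 → 110010 (was 110000); enqueue []
  #2 pop 1: in=111011 → 111101 (was 000000); enqueue []
  #3 pop 2: in=111111 → 111111 (was 110000); enqueue []
  #4 pop 3: in=111111 → 111111 (was 000000); enqueue []
  #5 pop 4: in=111111 → 111001 (was 001001); enqueue [1]
  #6 pop 5: in=111111 → 111110 (was 000000); enqueue [2,4]
  #7 pop 1: in=111011 → 111101 (no change)
  #8 pop 2: in=111111 → 111111 (no change)
  #9 pop 4: in=111111 → 111001 (no change)

Fixpoint:
  val[0] = 110010
  val[1] = 111101
  val[2] = 111111
  val[3] = 111111
  val[4] = 111001
  val[5] = 111110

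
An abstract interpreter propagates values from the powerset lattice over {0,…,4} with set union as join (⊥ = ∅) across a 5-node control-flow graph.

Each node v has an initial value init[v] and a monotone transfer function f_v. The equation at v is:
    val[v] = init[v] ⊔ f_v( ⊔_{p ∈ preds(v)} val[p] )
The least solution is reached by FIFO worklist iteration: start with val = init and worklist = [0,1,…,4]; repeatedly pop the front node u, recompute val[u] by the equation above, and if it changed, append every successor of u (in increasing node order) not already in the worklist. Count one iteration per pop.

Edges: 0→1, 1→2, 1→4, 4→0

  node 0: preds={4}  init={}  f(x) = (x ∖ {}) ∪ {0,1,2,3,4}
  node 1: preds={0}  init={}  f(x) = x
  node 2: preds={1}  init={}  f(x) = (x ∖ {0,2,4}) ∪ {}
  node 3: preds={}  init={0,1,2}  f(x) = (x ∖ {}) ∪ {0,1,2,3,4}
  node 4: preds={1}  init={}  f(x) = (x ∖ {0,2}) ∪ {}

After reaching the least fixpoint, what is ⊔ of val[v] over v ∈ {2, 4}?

{1,3,4}

Iteration log — 6 steps:
  step 1. node 0  ⊔preds={}  new={0,1,2,3,4}  old={}  +wl: 
  step 2. node 1  ⊔preds={0,1,2,3,4}  new={0,1,2,3,4}  old={}  +wl: 
  step 3. node 2  ⊔preds={0,1,2,3,4}  new={1,3}  old={}  +wl: 
  step 4. node 3  ⊔preds={}  new={0,1,2,3,4}  old={0,1,2}  +wl: 
  step 5. node 4  ⊔preds={0,1,2,3,4}  new={1,3,4}  old={}  +wl: 0
  step 6. node 0  ⊔preds={1,3,4}  new={0,1,2,3,4}  stable

Least fixpoint reached:
  node 0: {0,1,2,3,4}
  node 1: {0,1,2,3,4}
  node 2: {1,3}
  node 3: {0,1,2,3,4}
  node 4: {1,3,4}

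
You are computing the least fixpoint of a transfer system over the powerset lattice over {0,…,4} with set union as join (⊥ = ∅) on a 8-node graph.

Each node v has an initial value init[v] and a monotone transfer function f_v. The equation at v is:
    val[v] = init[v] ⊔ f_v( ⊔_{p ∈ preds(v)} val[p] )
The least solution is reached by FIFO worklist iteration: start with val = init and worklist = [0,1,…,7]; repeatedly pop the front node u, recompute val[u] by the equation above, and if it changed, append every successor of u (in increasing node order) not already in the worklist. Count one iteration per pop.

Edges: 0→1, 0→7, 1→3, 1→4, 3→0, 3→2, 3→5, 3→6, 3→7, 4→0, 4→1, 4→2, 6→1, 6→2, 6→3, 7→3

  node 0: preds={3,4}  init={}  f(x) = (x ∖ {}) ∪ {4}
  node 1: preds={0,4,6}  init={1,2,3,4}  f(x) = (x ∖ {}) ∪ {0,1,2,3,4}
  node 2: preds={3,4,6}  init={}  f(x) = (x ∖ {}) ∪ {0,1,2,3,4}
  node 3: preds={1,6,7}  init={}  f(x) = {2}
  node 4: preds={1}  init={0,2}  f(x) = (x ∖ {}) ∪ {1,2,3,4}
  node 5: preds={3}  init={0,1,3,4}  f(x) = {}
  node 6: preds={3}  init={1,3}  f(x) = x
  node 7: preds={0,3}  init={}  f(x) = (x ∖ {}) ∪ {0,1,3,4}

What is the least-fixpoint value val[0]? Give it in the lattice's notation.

Iteration log — 13 steps:
  step 1. node 0  ⊔preds={0,2}  new={0,2,4}  old={}  +wl: 
  step 2. node 1  ⊔preds={0,1,2,3,4}  new={0,1,2,3,4}  old={1,2,3,4}  +wl: 
  step 3. node 2  ⊔preds={0,1,2,3}  new={0,1,2,3,4}  old={}  +wl: 
  step 4. node 3  ⊔preds={0,1,2,3,4}  new={2}  old={}  +wl: 0,2
  step 5. node 4  ⊔preds={0,1,2,3,4}  new={0,1,2,3,4}  old={0,2}  +wl: 1
  step 6. node 5  ⊔preds={2}  new={0,1,3,4}  stable
  step 7. node 6  ⊔preds={2}  new={1,2,3}  old={1,3}  +wl: 3
  step 8. node 7  ⊔preds={0,2,4}  new={0,1,2,3,4}  old={}  +wl: 
  step 9. node 0  ⊔preds={0,1,2,3,4}  new={0,1,2,3,4}  old={0,2,4}  +wl: 7
  step 10. node 2  ⊔preds={0,1,2,3,4}  new={0,1,2,3,4}  stable
  step 11. node 1  ⊔preds={0,1,2,3,4}  new={0,1,2,3,4}  stable
  step 12. node 3  ⊔preds={0,1,2,3,4}  new={2}  stable
  step 13. node 7  ⊔preds={0,1,2,3,4}  new={0,1,2,3,4}  stable

Least fixpoint reached:
  node 0: {0,1,2,3,4}
  node 1: {0,1,2,3,4}
  node 2: {0,1,2,3,4}
  node 3: {2}
  node 4: {0,1,2,3,4}
  node 5: {0,1,3,4}
  node 6: {1,2,3}
  node 7: {0,1,2,3,4}

{0,1,2,3,4}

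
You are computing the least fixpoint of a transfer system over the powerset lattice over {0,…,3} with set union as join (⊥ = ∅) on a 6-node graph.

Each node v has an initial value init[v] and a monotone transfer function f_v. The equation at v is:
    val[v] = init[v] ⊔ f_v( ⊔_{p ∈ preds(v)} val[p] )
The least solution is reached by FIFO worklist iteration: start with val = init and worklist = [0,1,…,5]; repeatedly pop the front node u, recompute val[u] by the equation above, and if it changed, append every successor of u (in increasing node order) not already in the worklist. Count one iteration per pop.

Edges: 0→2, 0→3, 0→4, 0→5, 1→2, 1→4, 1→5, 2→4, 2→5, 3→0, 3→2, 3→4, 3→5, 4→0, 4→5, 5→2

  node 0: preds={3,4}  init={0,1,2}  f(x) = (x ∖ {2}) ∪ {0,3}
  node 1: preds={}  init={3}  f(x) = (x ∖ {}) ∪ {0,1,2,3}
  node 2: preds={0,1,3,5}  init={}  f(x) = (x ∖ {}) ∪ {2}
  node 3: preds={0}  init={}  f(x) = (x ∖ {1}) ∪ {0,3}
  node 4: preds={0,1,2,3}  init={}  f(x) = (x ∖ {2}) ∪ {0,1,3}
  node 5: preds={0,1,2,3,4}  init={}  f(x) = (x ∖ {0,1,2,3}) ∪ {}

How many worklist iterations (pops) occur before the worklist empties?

Trace (8 dequeues):
  [1] u=0 | in {} | out {0,1,2,3} | prev {0,1,2} | push {}
  [2] u=1 | in {} | out {0,1,2,3} | prev {3} | push {}
  [3] u=2 | in {0,1,2,3} | out {0,1,2,3} | prev {} | push {}
  [4] u=3 | in {0,1,2,3} | out {0,2,3} | prev {} | push {0,2}
  [5] u=4 | in {0,1,2,3} | out {0,1,3} | prev {} | push {}
  [6] u=5 | in {0,1,2,3} | out {} | ==
  [7] u=0 | in {0,1,2,3} | out {0,1,2,3} | ==
  [8] u=2 | in {0,1,2,3} | out {0,1,2,3} | ==

Converged values:
  [0] {0,1,2,3}
  [1] {0,1,2,3}
  [2] {0,1,2,3}
  [3] {0,2,3}
  [4] {0,1,3}
  [5] {}

8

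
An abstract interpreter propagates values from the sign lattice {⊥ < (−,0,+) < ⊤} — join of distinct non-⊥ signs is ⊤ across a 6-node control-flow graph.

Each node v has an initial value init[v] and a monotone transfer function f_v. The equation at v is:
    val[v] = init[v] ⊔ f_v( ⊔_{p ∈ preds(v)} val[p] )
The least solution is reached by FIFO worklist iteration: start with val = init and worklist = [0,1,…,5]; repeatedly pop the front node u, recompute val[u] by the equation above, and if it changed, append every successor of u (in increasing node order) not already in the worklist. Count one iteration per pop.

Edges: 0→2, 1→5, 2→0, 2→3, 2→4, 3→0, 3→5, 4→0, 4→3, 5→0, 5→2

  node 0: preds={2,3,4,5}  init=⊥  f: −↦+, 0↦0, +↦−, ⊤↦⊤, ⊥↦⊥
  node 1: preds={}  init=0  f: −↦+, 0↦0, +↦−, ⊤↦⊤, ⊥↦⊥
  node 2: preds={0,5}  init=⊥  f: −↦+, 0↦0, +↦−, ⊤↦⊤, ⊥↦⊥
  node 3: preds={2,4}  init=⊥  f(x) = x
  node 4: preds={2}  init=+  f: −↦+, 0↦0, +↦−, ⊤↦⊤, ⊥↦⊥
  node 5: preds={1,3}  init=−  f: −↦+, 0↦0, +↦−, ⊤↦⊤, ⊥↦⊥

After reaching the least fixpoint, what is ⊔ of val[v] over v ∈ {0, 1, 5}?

Iteration log — 9 steps:
  step 1. node 0  ⊔preds=⊤  new=⊤  old=⊥  +wl: 
  step 2. node 1  ⊔preds=⊥  new=0  stable
  step 3. node 2  ⊔preds=⊤  new=⊤  old=⊥  +wl: 0
  step 4. node 3  ⊔preds=⊤  new=⊤  old=⊥  +wl: 
  step 5. node 4  ⊔preds=⊤  new=⊤  old=+  +wl: 3
  step 6. node 5  ⊔preds=⊤  new=⊤  old=−  +wl: 2
  step 7. node 0  ⊔preds=⊤  new=⊤  stable
  step 8. node 3  ⊔preds=⊤  new=⊤  stable
  step 9. node 2  ⊔preds=⊤  new=⊤  stable

Least fixpoint reached:
  node 0: ⊤
  node 1: 0
  node 2: ⊤
  node 3: ⊤
  node 4: ⊤
  node 5: ⊤

⊤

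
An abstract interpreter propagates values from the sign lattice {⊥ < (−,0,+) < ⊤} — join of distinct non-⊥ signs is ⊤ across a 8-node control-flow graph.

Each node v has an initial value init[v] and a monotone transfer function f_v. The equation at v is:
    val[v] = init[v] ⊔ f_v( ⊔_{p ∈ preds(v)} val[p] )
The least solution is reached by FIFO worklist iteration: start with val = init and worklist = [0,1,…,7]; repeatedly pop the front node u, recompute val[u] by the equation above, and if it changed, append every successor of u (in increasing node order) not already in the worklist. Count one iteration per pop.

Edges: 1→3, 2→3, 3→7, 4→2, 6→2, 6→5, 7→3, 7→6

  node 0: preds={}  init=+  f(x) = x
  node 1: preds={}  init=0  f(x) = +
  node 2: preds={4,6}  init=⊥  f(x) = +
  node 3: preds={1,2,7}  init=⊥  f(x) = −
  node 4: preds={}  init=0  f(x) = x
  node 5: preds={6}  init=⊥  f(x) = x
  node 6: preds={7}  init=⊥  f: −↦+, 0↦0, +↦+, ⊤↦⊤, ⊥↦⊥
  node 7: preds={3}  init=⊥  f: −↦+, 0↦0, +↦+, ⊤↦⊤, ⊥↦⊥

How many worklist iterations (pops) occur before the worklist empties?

12

Iteration log — 12 steps:
  step 1. node 0  ⊔preds=⊥  new=+  stable
  step 2. node 1  ⊔preds=⊥  new=⊤  old=0  +wl: 
  step 3. node 2  ⊔preds=0  new=+  old=⊥  +wl: 
  step 4. node 3  ⊔preds=⊤  new=−  old=⊥  +wl: 
  step 5. node 4  ⊔preds=⊥  new=0  stable
  step 6. node 5  ⊔preds=⊥  new=⊥  stable
  step 7. node 6  ⊔preds=⊥  new=⊥  stable
  step 8. node 7  ⊔preds=−  new=+  old=⊥  +wl: 3,6
  step 9. node 3  ⊔preds=⊤  new=−  stable
  step 10. node 6  ⊔preds=+  new=+  old=⊥  +wl: 2,5
  step 11. node 2  ⊔preds=⊤  new=+  stable
  step 12. node 5  ⊔preds=+  new=+  old=⊥  +wl: 

Least fixpoint reached:
  node 0: +
  node 1: ⊤
  node 2: +
  node 3: −
  node 4: 0
  node 5: +
  node 6: +
  node 7: +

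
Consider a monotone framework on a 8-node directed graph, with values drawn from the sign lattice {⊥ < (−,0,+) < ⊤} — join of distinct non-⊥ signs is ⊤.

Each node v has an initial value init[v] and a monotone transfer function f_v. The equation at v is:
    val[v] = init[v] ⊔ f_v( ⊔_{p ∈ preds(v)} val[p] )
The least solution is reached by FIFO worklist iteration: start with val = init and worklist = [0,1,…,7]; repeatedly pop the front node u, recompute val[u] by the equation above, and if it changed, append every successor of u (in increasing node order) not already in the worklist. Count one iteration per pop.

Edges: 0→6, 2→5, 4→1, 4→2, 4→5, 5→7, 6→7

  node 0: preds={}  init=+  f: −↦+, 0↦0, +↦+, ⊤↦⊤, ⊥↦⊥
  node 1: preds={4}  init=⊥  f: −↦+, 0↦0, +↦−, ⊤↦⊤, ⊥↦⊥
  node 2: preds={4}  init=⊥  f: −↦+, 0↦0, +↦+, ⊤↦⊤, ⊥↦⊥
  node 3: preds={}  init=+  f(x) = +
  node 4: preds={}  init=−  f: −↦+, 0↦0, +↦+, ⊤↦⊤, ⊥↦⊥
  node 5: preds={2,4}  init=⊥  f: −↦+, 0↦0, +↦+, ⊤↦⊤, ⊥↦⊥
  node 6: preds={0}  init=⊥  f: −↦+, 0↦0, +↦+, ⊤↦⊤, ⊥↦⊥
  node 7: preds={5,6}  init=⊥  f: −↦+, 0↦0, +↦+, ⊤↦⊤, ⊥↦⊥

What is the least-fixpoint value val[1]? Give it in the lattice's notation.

Iteration log — 8 steps:
  step 1. node 0  ⊔preds=⊥  new=+  stable
  step 2. node 1  ⊔preds=−  new=+  old=⊥  +wl: 
  step 3. node 2  ⊔preds=−  new=+  old=⊥  +wl: 
  step 4. node 3  ⊔preds=⊥  new=+  stable
  step 5. node 4  ⊔preds=⊥  new=−  stable
  step 6. node 5  ⊔preds=⊤  new=⊤  old=⊥  +wl: 
  step 7. node 6  ⊔preds=+  new=+  old=⊥  +wl: 
  step 8. node 7  ⊔preds=⊤  new=⊤  old=⊥  +wl: 

Least fixpoint reached:
  node 0: +
  node 1: +
  node 2: +
  node 3: +
  node 4: −
  node 5: ⊤
  node 6: +
  node 7: ⊤

+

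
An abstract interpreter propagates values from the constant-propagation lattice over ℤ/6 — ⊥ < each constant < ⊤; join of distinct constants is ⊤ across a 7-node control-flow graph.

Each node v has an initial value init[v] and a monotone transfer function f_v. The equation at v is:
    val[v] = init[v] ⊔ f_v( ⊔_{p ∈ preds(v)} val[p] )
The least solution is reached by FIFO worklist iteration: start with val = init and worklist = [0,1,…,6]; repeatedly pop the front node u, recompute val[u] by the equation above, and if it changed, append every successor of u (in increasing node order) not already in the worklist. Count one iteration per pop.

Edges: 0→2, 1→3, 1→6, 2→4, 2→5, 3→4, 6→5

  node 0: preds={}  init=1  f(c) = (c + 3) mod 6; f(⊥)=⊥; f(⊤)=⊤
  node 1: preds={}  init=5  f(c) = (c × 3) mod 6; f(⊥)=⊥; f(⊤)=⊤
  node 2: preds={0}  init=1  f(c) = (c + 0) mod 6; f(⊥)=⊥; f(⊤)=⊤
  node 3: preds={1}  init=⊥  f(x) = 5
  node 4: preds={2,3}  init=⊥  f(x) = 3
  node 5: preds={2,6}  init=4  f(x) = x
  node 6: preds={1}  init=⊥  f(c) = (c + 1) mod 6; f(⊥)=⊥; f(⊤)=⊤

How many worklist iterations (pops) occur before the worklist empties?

8

Worklist (8 pops):
  #1 pop 0: in=⊥ → 1 (no change)
  #2 pop 1: in=⊥ → 5 (no change)
  #3 pop 2: in=1 → 1 (no change)
  #4 pop 3: in=5 → 5 (was ⊥); enqueue []
  #5 pop 4: in=⊤ → 3 (was ⊥); enqueue []
  #6 pop 5: in=1 → ⊤ (was 4); enqueue []
  #7 pop 6: in=5 → 0 (was ⊥); enqueue [5]
  #8 pop 5: in=⊤ → ⊤ (no change)

Fixpoint:
  val[0] = 1
  val[1] = 5
  val[2] = 1
  val[3] = 5
  val[4] = 3
  val[5] = ⊤
  val[6] = 0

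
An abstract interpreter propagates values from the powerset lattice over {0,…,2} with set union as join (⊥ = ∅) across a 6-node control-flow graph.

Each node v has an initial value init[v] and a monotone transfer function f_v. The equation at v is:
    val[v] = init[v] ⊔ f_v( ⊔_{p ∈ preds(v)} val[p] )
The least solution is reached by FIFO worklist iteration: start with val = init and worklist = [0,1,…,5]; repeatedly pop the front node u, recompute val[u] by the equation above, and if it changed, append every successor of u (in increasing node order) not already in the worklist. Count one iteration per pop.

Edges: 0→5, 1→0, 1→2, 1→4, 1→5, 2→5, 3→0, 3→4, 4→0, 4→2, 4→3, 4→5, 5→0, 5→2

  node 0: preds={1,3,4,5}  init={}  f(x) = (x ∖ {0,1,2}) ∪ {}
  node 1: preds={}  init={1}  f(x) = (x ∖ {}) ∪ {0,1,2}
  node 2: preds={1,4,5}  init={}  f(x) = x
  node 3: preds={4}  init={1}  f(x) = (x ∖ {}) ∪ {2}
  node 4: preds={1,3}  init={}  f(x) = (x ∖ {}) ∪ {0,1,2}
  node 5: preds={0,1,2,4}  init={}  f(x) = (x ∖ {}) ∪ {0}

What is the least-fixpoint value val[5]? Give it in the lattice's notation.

{0,1,2}

Iteration log — 11 steps:
  step 1. node 0  ⊔preds={1}  new={}  stable
  step 2. node 1  ⊔preds={}  new={0,1,2}  old={1}  +wl: 0
  step 3. node 2  ⊔preds={0,1,2}  new={0,1,2}  old={}  +wl: 
  step 4. node 3  ⊔preds={}  new={1,2}  old={1}  +wl: 
  step 5. node 4  ⊔preds={0,1,2}  new={0,1,2}  old={}  +wl: 2,3
  step 6. node 5  ⊔preds={0,1,2}  new={0,1,2}  old={}  +wl: 
  step 7. node 0  ⊔preds={0,1,2}  new={}  stable
  step 8. node 2  ⊔preds={0,1,2}  new={0,1,2}  stable
  step 9. node 3  ⊔preds={0,1,2}  new={0,1,2}  old={1,2}  +wl: 0,4
  step 10. node 0  ⊔preds={0,1,2}  new={}  stable
  step 11. node 4  ⊔preds={0,1,2}  new={0,1,2}  stable

Least fixpoint reached:
  node 0: {}
  node 1: {0,1,2}
  node 2: {0,1,2}
  node 3: {0,1,2}
  node 4: {0,1,2}
  node 5: {0,1,2}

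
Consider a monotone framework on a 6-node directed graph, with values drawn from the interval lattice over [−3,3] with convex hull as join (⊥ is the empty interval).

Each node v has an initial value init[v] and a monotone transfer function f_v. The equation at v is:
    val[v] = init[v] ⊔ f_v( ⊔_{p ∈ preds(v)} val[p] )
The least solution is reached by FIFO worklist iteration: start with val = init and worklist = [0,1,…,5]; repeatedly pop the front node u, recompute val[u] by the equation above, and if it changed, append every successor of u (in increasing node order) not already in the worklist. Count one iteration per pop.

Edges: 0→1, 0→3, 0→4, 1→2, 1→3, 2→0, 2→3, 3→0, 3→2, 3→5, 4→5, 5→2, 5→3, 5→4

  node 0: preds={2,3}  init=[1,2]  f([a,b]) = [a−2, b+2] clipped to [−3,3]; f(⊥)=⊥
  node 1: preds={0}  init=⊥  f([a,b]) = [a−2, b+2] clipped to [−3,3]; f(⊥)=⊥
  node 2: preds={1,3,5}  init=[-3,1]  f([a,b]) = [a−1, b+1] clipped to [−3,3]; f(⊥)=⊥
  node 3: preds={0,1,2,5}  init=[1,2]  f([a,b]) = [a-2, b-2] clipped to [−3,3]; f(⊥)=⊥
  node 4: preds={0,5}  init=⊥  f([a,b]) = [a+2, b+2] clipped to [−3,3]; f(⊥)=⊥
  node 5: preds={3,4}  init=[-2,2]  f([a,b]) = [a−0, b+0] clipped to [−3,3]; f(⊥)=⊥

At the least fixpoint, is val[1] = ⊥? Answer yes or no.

no

Trace (10 dequeues):
  [1] u=0 | in [-3,2] | out [-3,3] | prev [1,2] | push {}
  [2] u=1 | in [-3,3] | out [-3,3] | prev ⊥ | push {}
  [3] u=2 | in [-3,3] | out [-3,3] | prev [-3,1] | push {0}
  [4] u=3 | in [-3,3] | out [-3,2] | prev [1,2] | push {2}
  [5] u=4 | in [-3,3] | out [-1,3] | prev ⊥ | push {}
  [6] u=5 | in [-3,3] | out [-3,3] | prev [-2,2] | push {3,4}
  [7] u=0 | in [-3,3] | out [-3,3] | ==
  [8] u=2 | in [-3,3] | out [-3,3] | ==
  [9] u=3 | in [-3,3] | out [-3,2] | ==
  [10] u=4 | in [-3,3] | out [-1,3] | ==

Converged values:
  [0] [-3,3]
  [1] [-3,3]
  [2] [-3,3]
  [3] [-3,2]
  [4] [-1,3]
  [5] [-3,3]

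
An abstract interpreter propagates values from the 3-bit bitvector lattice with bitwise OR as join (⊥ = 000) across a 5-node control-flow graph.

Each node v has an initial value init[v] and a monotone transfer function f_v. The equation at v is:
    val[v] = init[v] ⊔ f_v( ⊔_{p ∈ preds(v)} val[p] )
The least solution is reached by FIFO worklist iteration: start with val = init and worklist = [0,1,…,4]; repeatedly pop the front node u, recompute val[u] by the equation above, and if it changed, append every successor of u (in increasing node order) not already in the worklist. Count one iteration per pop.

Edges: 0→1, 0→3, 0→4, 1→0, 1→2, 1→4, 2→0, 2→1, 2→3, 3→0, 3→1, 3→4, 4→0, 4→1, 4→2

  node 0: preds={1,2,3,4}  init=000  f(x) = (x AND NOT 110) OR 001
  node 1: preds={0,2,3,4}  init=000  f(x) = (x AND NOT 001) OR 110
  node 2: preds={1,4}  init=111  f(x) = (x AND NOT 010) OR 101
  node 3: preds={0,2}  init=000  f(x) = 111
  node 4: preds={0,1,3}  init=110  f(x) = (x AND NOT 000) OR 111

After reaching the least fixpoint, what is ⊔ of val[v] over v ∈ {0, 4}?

111

Trace (8 dequeues):
  [1] u=0 | in 111 | out 001 | prev 000 | push {}
  [2] u=1 | in 111 | out 110 | prev 000 | push {0}
  [3] u=2 | in 110 | out 111 | ==
  [4] u=3 | in 111 | out 111 | prev 000 | push {1}
  [5] u=4 | in 111 | out 111 | prev 110 | push {2}
  [6] u=0 | in 111 | out 001 | ==
  [7] u=1 | in 111 | out 110 | ==
  [8] u=2 | in 111 | out 111 | ==

Converged values:
  [0] 001
  [1] 110
  [2] 111
  [3] 111
  [4] 111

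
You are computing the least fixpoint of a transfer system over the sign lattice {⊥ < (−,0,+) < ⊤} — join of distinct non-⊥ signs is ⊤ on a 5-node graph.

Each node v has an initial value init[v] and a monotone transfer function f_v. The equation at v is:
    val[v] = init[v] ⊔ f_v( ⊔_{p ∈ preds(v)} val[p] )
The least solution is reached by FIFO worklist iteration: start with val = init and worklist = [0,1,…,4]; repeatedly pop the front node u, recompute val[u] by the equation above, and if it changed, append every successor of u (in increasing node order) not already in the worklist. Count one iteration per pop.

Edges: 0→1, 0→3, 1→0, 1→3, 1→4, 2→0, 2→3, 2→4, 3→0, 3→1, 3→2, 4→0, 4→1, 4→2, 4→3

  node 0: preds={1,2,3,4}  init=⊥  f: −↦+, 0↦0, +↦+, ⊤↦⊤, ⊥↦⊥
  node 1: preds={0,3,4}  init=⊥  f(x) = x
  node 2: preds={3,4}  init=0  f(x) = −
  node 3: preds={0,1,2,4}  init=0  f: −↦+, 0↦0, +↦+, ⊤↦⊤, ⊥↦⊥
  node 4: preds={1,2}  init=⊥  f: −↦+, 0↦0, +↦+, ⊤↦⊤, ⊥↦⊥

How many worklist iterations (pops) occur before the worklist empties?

Trace (11 dequeues):
  [1] u=0 | in 0 | out 0 | prev ⊥ | push {}
  [2] u=1 | in 0 | out 0 | prev ⊥ | push {0}
  [3] u=2 | in 0 | out ⊤ | prev 0 | push {}
  [4] u=3 | in ⊤ | out ⊤ | prev 0 | push {1,2}
  [5] u=4 | in ⊤ | out ⊤ | prev ⊥ | push {3}
  [6] u=0 | in ⊤ | out ⊤ | prev 0 | push {}
  [7] u=1 | in ⊤ | out ⊤ | prev 0 | push {0,4}
  [8] u=2 | in ⊤ | out ⊤ | ==
  [9] u=3 | in ⊤ | out ⊤ | ==
  [10] u=0 | in ⊤ | out ⊤ | ==
  [11] u=4 | in ⊤ | out ⊤ | ==

Converged values:
  [0] ⊤
  [1] ⊤
  [2] ⊤
  [3] ⊤
  [4] ⊤

11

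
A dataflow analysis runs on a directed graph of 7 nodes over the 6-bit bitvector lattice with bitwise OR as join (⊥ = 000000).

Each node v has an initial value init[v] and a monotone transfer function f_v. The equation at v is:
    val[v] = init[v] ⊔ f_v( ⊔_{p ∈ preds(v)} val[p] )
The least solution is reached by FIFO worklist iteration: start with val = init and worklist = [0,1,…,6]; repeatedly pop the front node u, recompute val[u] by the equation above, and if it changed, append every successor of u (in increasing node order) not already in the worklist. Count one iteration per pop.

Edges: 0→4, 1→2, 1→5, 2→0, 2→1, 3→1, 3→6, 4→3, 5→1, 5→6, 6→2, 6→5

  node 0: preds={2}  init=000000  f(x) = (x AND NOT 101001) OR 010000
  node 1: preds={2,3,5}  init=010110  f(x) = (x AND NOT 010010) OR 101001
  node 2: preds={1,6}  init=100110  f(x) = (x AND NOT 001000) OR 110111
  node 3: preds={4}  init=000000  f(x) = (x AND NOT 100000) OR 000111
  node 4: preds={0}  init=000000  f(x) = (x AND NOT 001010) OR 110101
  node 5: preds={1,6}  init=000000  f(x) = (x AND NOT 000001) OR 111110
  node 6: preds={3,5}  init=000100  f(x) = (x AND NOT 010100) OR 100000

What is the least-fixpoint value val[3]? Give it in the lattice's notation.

Trace (14 dequeues):
  [1] u=0 | in 100110 | out 010110 | prev 000000 | push {}
  [2] u=1 | in 100110 | out 111111 | prev 010110 | push {}
  [3] u=2 | in 111111 | out 110111 | prev 100110 | push {0,1}
  [4] u=3 | in 000000 | out 000111 | prev 000000 | push {}
  [5] u=4 | in 010110 | out 110101 | prev 000000 | push {3}
  [6] u=5 | in 111111 | out 111110 | prev 000000 | push {}
  [7] u=6 | in 111111 | out 101111 | prev 000100 | push {2,5}
  [8] u=0 | in 110111 | out 010110 | ==
  [9] u=1 | in 111111 | out 111111 | ==
  [10] u=3 | in 110101 | out 010111 | prev 000111 | push {1,6}
  [11] u=2 | in 111111 | out 110111 | ==
  [12] u=5 | in 111111 | out 111110 | ==
  [13] u=1 | in 111111 | out 111111 | ==
  [14] u=6 | in 111111 | out 101111 | ==

Converged values:
  [0] 010110
  [1] 111111
  [2] 110111
  [3] 010111
  [4] 110101
  [5] 111110
  [6] 101111

010111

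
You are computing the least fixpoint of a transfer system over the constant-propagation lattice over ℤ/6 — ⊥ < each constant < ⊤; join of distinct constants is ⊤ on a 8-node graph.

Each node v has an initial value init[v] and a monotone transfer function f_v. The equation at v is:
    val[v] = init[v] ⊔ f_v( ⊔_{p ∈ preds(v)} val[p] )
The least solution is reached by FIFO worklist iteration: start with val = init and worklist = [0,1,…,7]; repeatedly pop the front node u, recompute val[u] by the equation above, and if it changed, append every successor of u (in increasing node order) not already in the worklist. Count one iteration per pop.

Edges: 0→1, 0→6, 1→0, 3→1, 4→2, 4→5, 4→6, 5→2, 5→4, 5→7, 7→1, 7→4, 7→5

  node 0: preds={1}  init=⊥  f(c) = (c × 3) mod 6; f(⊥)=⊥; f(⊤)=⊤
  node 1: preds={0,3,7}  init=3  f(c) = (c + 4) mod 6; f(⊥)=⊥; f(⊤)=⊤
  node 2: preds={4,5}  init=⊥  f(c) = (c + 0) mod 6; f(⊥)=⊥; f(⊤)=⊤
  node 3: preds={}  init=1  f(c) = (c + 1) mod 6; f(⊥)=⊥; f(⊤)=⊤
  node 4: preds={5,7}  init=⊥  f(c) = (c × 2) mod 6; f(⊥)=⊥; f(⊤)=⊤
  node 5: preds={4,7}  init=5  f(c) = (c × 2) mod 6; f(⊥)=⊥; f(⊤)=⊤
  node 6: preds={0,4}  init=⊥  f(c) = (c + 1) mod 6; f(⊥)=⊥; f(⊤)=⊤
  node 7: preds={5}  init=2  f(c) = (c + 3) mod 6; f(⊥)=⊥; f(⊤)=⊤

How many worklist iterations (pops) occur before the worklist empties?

14

Iteration log — 14 steps:
  step 1. node 0  ⊔preds=3  new=3  old=⊥  +wl: 
  step 2. node 1  ⊔preds=⊤  new=⊤  old=3  +wl: 0
  step 3. node 2  ⊔preds=5  new=5  old=⊥  +wl: 
  step 4. node 3  ⊔preds=⊥  new=1  stable
  step 5. node 4  ⊔preds=⊤  new=⊤  old=⊥  +wl: 2
  step 6. node 5  ⊔preds=⊤  new=⊤  old=5  +wl: 4
  step 7. node 6  ⊔preds=⊤  new=⊤  old=⊥  +wl: 
  step 8. node 7  ⊔preds=⊤  new=⊤  old=2  +wl: 1,5
  step 9. node 0  ⊔preds=⊤  new=⊤  old=3  +wl: 6
  step 10. node 2  ⊔preds=⊤  new=⊤  old=5  +wl: 
  step 11. node 4  ⊔preds=⊤  new=⊤  stable
  step 12. node 1  ⊔preds=⊤  new=⊤  stable
  step 13. node 5  ⊔preds=⊤  new=⊤  stable
  step 14. node 6  ⊔preds=⊤  new=⊤  stable

Least fixpoint reached:
  node 0: ⊤
  node 1: ⊤
  node 2: ⊤
  node 3: 1
  node 4: ⊤
  node 5: ⊤
  node 6: ⊤
  node 7: ⊤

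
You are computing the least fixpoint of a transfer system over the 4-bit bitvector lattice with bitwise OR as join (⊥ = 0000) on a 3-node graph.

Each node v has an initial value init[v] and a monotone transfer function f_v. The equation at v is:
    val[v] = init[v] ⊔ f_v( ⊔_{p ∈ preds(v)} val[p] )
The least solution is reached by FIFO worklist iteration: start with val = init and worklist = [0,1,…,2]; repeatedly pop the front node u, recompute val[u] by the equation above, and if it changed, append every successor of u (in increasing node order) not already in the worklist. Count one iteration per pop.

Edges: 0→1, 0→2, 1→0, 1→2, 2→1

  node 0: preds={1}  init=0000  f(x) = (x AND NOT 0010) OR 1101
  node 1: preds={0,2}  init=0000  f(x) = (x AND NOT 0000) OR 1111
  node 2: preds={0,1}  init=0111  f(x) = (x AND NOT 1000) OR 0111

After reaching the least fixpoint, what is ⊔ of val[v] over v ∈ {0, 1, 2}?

Trace (4 dequeues):
  [1] u=0 | in 0000 | out 1101 | prev 0000 | push {}
  [2] u=1 | in 1111 | out 1111 | prev 0000 | push {0}
  [3] u=2 | in 1111 | out 0111 | ==
  [4] u=0 | in 1111 | out 1101 | ==

Converged values:
  [0] 1101
  [1] 1111
  [2] 0111

1111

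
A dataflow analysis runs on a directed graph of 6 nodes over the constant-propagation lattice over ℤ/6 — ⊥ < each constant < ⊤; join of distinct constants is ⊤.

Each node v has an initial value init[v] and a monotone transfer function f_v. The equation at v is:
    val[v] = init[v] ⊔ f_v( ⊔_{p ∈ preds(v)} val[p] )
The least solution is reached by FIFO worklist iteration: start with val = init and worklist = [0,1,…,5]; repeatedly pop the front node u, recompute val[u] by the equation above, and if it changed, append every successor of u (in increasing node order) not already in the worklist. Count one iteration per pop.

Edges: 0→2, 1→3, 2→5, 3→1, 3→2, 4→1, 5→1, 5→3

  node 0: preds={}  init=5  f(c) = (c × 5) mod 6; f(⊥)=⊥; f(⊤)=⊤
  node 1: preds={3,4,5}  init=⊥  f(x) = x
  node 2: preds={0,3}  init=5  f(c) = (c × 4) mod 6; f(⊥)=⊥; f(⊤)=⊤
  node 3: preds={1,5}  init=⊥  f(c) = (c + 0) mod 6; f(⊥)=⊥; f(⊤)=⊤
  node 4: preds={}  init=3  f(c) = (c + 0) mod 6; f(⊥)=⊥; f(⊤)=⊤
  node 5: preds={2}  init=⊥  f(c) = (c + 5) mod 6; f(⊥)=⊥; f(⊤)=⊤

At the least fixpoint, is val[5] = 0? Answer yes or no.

no

Iteration log — 11 steps:
  step 1. node 0  ⊔preds=⊥  new=5  stable
  step 2. node 1  ⊔preds=3  new=3  old=⊥  +wl: 
  step 3. node 2  ⊔preds=5  new=⊤  old=5  +wl: 
  step 4. node 3  ⊔preds=3  new=3  old=⊥  +wl: 1,2
  step 5. node 4  ⊔preds=⊥  new=3  stable
  step 6. node 5  ⊔preds=⊤  new=⊤  old=⊥  +wl: 3
  step 7. node 1  ⊔preds=⊤  new=⊤  old=3  +wl: 
  step 8. node 2  ⊔preds=⊤  new=⊤  stable
  step 9. node 3  ⊔preds=⊤  new=⊤  old=3  +wl: 1,2
  step 10. node 1  ⊔preds=⊤  new=⊤  stable
  step 11. node 2  ⊔preds=⊤  new=⊤  stable

Least fixpoint reached:
  node 0: 5
  node 1: ⊤
  node 2: ⊤
  node 3: ⊤
  node 4: 3
  node 5: ⊤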